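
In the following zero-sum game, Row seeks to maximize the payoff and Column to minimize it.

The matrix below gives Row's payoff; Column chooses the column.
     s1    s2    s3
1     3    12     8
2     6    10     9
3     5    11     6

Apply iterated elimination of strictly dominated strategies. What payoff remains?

6

Column s3 is strictly dominated by s1 for Column (3<8, 6<9, 5<6); eliminate s3.
Column s2 is strictly dominated by s1 for Column (3<12, 6<10, 5<11); eliminate s2.
Row 3 is strictly dominated by row 2 (6>5); eliminate 3.
Row 1 is strictly dominated by row 2 (6>3); eliminate 1.
Only (2, s1) remains, with payoff 6.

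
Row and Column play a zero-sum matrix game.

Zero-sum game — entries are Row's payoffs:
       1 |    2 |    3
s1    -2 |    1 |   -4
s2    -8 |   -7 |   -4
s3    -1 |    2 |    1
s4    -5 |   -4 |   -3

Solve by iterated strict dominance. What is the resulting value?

Column 2 is strictly dominated by 1 for Column (-2<1, -8<-7, -1<2, -5<-4); eliminate 2.
Row s2 is strictly dominated by row s3 (-1>-8, 1>-4); eliminate s2.
Row s4 is strictly dominated by row s3 (-1>-5, 1>-3); eliminate s4.
Row s1 is strictly dominated by row s3 (-1>-2, 1>-4); eliminate s1.
Column 3 is strictly dominated by 1 for Column (-1<1); eliminate 3.
Only (s3, 1) remains, with payoff -1.

-1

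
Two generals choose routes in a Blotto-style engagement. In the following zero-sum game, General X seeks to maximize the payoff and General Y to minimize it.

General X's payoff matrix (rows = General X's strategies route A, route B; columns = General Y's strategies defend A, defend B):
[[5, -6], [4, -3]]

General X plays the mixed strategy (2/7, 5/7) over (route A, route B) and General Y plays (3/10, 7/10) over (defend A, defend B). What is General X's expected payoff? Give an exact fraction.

Against (3/10, 7/10), each row's expected payoff is route A: -27/10; route B: -9/10.
Taking the (2/7, 5/7)-weighted average: (2/7)·(-27/10) + (5/7)·(-9/10) = -99/70.

-99/70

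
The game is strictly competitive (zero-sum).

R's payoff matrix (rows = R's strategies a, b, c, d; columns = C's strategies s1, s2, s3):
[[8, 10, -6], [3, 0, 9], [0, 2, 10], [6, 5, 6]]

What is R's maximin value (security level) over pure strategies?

5

The worst-case payoff for each row is a: -6, b: 0, c: 0, d: 5.
The best of these is 5.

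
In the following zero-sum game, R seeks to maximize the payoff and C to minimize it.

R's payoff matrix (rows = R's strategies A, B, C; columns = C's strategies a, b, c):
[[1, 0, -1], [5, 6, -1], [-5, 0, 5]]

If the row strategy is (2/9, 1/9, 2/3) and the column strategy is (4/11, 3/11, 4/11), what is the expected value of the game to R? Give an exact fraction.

Against (4/11, 3/11, 4/11), each row's expected payoff is A: 0; B: 34/11; C: 0.
Taking the (2/9, 1/9, 2/3)-weighted average: (2/9)·(0) + (1/9)·(34/11) + (2/3)·(0) = 34/99.

34/99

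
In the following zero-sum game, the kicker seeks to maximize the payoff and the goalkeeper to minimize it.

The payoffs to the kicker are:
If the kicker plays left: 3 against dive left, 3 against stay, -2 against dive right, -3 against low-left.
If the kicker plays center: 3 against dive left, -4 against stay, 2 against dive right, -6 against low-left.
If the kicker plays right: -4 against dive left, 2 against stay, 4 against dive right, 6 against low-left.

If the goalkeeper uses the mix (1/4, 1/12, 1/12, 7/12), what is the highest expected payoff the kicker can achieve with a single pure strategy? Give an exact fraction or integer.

3

left: (3)·(1/4) + (3)·(1/12) + (-2)·(1/12) + (-3)·(7/12) = -11/12.
center: (3)·(1/4) + (-4)·(1/12) + (2)·(1/12) + (-6)·(7/12) = -35/12.
right: (-4)·(1/4) + (2)·(1/12) + (4)·(1/12) + (6)·(7/12) = 3.
The best pure response is right with expected payoff 3.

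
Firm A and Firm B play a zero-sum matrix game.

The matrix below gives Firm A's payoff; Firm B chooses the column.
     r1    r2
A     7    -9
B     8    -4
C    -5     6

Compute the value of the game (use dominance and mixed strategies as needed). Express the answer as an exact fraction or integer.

28/23

Row A is strictly dominated by row B, so Firm A never plays it.
The remaining 2×2 game on (B, C) × (r1, r2) has no saddle point. Let Firm A play B with probability p; indifference gives 8p − 5(1−p) = −4p + 6(1−p), so p = 11/23.
Similarly Firm B's optimal q on r1 is 10/23, and the value is 8·(10/23) + (-4)·(13/23) = 28/23.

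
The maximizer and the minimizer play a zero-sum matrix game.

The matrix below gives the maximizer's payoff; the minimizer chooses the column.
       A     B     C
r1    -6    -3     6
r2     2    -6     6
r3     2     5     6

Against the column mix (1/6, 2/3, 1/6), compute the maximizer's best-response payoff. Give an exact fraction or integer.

14/3

r1: (-6)·(1/6) + (-3)·(2/3) + (6)·(1/6) = -2.
r2: (2)·(1/6) + (-6)·(2/3) + (6)·(1/6) = -8/3.
r3: (2)·(1/6) + (5)·(2/3) + (6)·(1/6) = 14/3.
The best pure response is r3 with expected payoff 14/3.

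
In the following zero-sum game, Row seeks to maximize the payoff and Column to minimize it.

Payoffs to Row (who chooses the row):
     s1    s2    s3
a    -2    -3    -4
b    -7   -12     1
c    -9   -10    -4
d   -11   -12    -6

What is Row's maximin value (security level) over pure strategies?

-4

The worst-case payoff for each row is a: -4, b: -12, c: -10, d: -12.
The best of these is -4.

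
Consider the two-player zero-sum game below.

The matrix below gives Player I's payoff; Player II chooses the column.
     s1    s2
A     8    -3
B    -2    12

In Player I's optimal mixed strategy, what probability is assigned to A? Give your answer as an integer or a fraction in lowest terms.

14/25

Row minima are -3 and -2, so Player I's maximin is -2; column maxima are 8 and 12, so Player II's minimax is 8. These differ, so the equilibrium is in mixed strategies.
Let Player I play A with probability p. Player II is indifferent when 8p − 2(1−p) = −3p + 12(1−p), giving p = 14/25.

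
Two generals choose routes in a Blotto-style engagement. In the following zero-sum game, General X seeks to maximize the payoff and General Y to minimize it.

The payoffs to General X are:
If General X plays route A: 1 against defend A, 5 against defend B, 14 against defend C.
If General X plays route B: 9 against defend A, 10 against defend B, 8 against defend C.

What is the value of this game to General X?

59/7

Column defend B is strictly dominated by defend A for General Y (it gives General X more in every row).
The remaining 2×2 game on (route A, route B) × (defend A, defend C) has no saddle point. Let General X play route A with probability p; indifference gives p + 9(1−p) = 14p + 8(1−p), so p = 1/14.
Similarly General Y's optimal q on defend A is 3/7, and the value is 1·(3/7) + (14)·(4/7) = 59/7.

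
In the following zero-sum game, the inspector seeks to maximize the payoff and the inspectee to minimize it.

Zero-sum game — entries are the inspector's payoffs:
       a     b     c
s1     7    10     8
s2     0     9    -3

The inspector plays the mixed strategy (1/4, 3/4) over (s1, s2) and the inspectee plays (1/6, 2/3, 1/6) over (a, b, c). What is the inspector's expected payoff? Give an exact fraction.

77/12

Against (1/6, 2/3, 1/6), each row's expected payoff is s1: 55/6; s2: 11/2.
Taking the (1/4, 3/4)-weighted average: (1/4)·(55/6) + (3/4)·(11/2) = 77/12.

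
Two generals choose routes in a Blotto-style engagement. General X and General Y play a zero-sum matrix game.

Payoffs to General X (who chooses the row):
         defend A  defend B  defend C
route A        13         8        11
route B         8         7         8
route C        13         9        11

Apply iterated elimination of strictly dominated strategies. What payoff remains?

Row route B is strictly dominated by row route A (13>8, 8>7, 11>8); eliminate route B.
Column defend C is strictly dominated by defend B for General Y (8<11, 9<11); eliminate defend C.
Column defend A is strictly dominated by defend B for General Y (8<13, 9<13); eliminate defend A.
Row route A is strictly dominated by row route C (9>8); eliminate route A.
Only (route C, defend B) remains, with payoff 9.

9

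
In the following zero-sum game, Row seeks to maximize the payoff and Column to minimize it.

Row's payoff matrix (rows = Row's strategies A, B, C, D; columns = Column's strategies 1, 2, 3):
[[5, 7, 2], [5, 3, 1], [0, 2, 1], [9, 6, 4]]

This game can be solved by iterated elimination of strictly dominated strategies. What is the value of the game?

4

Row B is strictly dominated by row D (9>5, 6>3, 4>1); eliminate B.
Row C is strictly dominated by row A (5>0, 7>2, 2>1); eliminate C.
Column 1 is strictly dominated by 3 for Column (2<5, 4<9); eliminate 1.
Column 2 is strictly dominated by 3 for Column (2<7, 4<6); eliminate 2.
Row A is strictly dominated by row D (4>2); eliminate A.
Only (D, 3) remains, with payoff 4.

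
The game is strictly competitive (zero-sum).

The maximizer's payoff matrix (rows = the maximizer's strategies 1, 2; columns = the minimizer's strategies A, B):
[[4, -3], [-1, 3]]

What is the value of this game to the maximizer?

Row minima are -3 and -1, so the maximizer's maximin is -1; column maxima are 4 and 3, so the minimizer's minimax is 3. These differ, so the equilibrium is in mixed strategies.
Let the maximizer play 1 with probability p. The minimizer is indifferent when 4p − (1−p) = −3p + 3(1−p), giving p = 4/11.
Let the minimizer play A with probability q. The maximizer is indifferent when 4q − 3(1−q) = −q + 3(1−q), giving q = 6/11.
The value is 4·(6/11) + (-3)·(5/11) = 9/11.

9/11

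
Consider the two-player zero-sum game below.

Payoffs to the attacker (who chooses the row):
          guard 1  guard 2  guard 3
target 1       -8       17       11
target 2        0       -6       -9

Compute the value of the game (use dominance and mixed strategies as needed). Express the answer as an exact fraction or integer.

-18/7

Column guard 2 is strictly dominated by guard 3 for the defender (it gives the attacker more in every row).
The remaining 2×2 game on (target 1, target 2) × (guard 1, guard 3) has no saddle point. Let the attacker play target 1 with probability p; indifference gives −8p = 11p − 9(1−p), so p = 9/28.
Similarly the defender's optimal q on guard 1 is 5/7, and the value is -8·(5/7) + (11)·(2/7) = -18/7.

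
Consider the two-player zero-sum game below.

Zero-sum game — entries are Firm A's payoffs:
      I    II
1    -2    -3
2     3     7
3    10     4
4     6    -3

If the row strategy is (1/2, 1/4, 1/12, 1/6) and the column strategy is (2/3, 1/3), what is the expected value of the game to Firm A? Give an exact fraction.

Against (2/3, 1/3), each row's expected payoff is 1: -7/3; 2: 13/3; 3: 8; 4: 3.
Taking the (1/2, 1/4, 1/12, 1/6)-weighted average: (1/2)·(-7/3) + (1/4)·(13/3) + (1/12)·(8) + (1/6)·(3) = 13/12.

13/12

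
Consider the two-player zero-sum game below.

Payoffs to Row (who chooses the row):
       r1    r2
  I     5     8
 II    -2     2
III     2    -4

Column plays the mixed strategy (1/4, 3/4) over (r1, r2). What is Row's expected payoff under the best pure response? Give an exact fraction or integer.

I: (5)·(1/4) + (8)·(3/4) = 29/4.
II: (-2)·(1/4) + (2)·(3/4) = 1.
III: (2)·(1/4) + (-4)·(3/4) = -5/2.
The best pure response is I with expected payoff 29/4.

29/4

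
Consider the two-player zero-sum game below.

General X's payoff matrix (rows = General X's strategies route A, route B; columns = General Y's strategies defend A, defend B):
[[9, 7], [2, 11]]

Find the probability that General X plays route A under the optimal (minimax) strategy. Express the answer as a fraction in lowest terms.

9/11

Row minima are 7 and 2, so General X's maximin is 7; column maxima are 9 and 11, so General Y's minimax is 9. These differ, so the equilibrium is in mixed strategies.
Let General X play route A with probability p. General Y is indifferent when 9p + 2(1−p) = 7p + 11(1−p), giving p = 9/11.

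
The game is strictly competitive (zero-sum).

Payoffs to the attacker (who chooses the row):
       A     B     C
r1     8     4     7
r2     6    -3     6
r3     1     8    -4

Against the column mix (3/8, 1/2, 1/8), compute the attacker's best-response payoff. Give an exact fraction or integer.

47/8

r1: (8)·(3/8) + (4)·(1/2) + (7)·(1/8) = 47/8.
r2: (6)·(3/8) + (-3)·(1/2) + (6)·(1/8) = 3/2.
r3: (1)·(3/8) + (8)·(1/2) + (-4)·(1/8) = 31/8.
The best pure response is r1 with expected payoff 47/8.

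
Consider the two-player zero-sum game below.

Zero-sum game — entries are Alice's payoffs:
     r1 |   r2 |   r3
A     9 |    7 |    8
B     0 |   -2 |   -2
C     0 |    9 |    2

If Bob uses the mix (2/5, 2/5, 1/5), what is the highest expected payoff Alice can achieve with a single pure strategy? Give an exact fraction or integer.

A: (9)·(2/5) + (7)·(2/5) + (8)·(1/5) = 8.
B: (0)·(2/5) + (-2)·(2/5) + (-2)·(1/5) = -6/5.
C: (0)·(2/5) + (9)·(2/5) + (2)·(1/5) = 4.
The best pure response is A with expected payoff 8.

8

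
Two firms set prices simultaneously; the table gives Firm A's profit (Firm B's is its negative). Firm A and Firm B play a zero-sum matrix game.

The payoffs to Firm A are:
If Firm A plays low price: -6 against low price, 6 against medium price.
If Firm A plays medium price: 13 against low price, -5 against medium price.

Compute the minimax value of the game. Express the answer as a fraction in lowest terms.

Row minima are -6 and -5, so Firm A's maximin is -5; column maxima are 13 and 6, so Firm B's minimax is 6. These differ, so the equilibrium is in mixed strategies.
Let Firm A play low price with probability p. Firm B is indifferent when −6p + 13(1−p) = 6p − 5(1−p), giving p = 3/5.
Let Firm B play low price with probability q. Firm A is indifferent when −6q + 6(1−q) = 13q − 5(1−q), giving q = 11/30.
The value is -6·(11/30) + (6)·(19/30) = 8/5.

8/5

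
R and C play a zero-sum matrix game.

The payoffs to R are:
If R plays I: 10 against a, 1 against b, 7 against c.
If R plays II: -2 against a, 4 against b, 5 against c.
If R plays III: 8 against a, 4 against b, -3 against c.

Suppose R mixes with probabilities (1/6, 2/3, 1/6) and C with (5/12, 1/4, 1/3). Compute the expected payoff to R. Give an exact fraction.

Against (5/12, 1/4, 1/3), each row's expected payoff is I: 27/4; II: 11/6; III: 10/3.
Taking the (1/6, 2/3, 1/6)-weighted average: (1/6)·(27/4) + (2/3)·(11/6) + (1/6)·(10/3) = 209/72.

209/72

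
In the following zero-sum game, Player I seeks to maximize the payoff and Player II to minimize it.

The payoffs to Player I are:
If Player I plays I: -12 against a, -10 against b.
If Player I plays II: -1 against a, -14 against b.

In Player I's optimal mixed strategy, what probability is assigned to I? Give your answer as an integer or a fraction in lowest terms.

13/15

Row minima are -12 and -14, so Player I's maximin is -12; column maxima are -1 and -10, so Player II's minimax is -10. These differ, so the equilibrium is in mixed strategies.
Let Player I play I with probability p. Player II is indifferent when −12p − (1−p) = −10p − 14(1−p), giving p = 13/15.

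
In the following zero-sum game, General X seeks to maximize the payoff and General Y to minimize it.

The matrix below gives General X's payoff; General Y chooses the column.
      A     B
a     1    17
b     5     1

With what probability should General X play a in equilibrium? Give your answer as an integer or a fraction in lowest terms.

1/5

Row minima are 1 and 1, so General X's maximin is 1; column maxima are 5 and 17, so General Y's minimax is 5. These differ, so the equilibrium is in mixed strategies.
Let General X play a with probability p. General Y is indifferent when p + 5(1−p) = 17p + (1−p), giving p = 1/5.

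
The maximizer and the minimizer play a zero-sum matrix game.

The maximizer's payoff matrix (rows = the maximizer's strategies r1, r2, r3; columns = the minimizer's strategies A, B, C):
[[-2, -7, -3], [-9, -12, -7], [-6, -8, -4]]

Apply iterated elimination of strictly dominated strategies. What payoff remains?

-7

Column C is strictly dominated by B for the minimizer (-7<-3, -12<-7, -8<-4); eliminate C.
Row r2 is strictly dominated by row r1 (-2>-9, -7>-12); eliminate r2.
Row r3 is strictly dominated by row r1 (-2>-6, -7>-8); eliminate r3.
Column A is strictly dominated by B for the minimizer (-7<-2); eliminate A.
Only (r1, B) remains, with payoff -7.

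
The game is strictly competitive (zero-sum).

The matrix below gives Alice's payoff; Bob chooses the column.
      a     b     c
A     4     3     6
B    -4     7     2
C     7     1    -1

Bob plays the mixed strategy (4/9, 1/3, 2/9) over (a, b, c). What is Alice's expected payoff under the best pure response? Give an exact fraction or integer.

37/9

A: (4)·(4/9) + (3)·(1/3) + (6)·(2/9) = 37/9.
B: (-4)·(4/9) + (7)·(1/3) + (2)·(2/9) = 1.
C: (7)·(4/9) + (1)·(1/3) + (-1)·(2/9) = 29/9.
The best pure response is A with expected payoff 37/9.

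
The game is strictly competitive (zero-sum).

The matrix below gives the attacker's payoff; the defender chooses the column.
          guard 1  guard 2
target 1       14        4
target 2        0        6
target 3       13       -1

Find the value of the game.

Row target 3 is strictly dominated by row target 1, so the attacker never plays it.
The remaining 2×2 game on (target 1, target 2) × (guard 1, guard 2) has no saddle point. Let the attacker play target 1 with probability p; indifference gives 14p = 4p + 6(1−p), so p = 3/8.
Similarly the defender's optimal q on guard 1 is 1/8, and the value is 14·(1/8) + (4)·(7/8) = 21/4.

21/4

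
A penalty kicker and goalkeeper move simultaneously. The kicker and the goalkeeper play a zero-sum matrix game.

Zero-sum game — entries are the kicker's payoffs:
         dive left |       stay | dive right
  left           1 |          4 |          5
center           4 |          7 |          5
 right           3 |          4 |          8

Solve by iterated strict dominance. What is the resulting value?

Column dive right is strictly dominated by dive left for the goalkeeper (1<5, 4<5, 3<8); eliminate dive right.
Row right is strictly dominated by row center (4>3, 7>4); eliminate right.
Row left is strictly dominated by row center (4>1, 7>4); eliminate left.
Column stay is strictly dominated by dive left for the goalkeeper (4<7); eliminate stay.
Only (center, dive left) remains, with payoff 4.

4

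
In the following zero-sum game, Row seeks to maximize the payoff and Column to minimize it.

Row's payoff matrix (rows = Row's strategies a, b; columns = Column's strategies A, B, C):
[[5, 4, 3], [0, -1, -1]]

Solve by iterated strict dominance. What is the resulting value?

Column A is strictly dominated by B for Column (4<5, -1<0); eliminate A.
Row b is strictly dominated by row a (4>-1, 3>-1); eliminate b.
Column B is strictly dominated by C for Column (3<4); eliminate B.
Only (a, C) remains, with payoff 3.

3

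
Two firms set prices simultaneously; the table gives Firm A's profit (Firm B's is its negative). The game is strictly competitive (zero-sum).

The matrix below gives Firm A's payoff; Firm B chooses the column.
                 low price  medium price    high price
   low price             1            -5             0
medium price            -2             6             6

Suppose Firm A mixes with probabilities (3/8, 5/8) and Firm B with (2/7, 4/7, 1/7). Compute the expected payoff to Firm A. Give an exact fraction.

19/14

Against (2/7, 4/7, 1/7), each row's expected payoff is low price: -18/7; medium price: 26/7.
Taking the (3/8, 5/8)-weighted average: (3/8)·(-18/7) + (5/8)·(26/7) = 19/14.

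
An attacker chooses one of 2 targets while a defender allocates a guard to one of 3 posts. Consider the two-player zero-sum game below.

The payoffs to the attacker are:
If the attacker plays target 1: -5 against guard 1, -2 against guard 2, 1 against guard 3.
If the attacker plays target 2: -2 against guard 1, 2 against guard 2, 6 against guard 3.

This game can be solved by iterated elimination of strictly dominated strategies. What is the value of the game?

-2

Row target 1 is strictly dominated by row target 2 (-2>-5, 2>-2, 6>1); eliminate target 1.
Column guard 3 is strictly dominated by guard 1 for the defender (-2<6); eliminate guard 3.
Column guard 2 is strictly dominated by guard 1 for the defender (-2<2); eliminate guard 2.
Only (target 2, guard 1) remains, with payoff -2.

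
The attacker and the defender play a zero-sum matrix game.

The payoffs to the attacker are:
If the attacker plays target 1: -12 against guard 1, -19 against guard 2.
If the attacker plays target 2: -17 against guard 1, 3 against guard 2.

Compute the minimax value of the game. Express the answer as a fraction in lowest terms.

Row minima are -19 and -17, so the attacker's maximin is -17; column maxima are -12 and 3, so the defender's minimax is -12. These differ, so the equilibrium is in mixed strategies.
Let the attacker play target 1 with probability p. The defender is indifferent when −12p − 17(1−p) = −19p + 3(1−p), giving p = 20/27.
Let the defender play guard 1 with probability q. The attacker is indifferent when −12q − 19(1−q) = −17q + 3(1−q), giving q = 22/27.
The value is -12·(22/27) + (-19)·(5/27) = -359/27.

-359/27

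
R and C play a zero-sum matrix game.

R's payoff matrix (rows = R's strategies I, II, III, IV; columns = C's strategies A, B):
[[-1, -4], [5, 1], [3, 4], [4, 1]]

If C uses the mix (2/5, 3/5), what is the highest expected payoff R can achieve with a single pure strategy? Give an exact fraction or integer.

18/5

I: (-1)·(2/5) + (-4)·(3/5) = -14/5.
II: (5)·(2/5) + (1)·(3/5) = 13/5.
III: (3)·(2/5) + (4)·(3/5) = 18/5.
IV: (4)·(2/5) + (1)·(3/5) = 11/5.
The best pure response is III with expected payoff 18/5.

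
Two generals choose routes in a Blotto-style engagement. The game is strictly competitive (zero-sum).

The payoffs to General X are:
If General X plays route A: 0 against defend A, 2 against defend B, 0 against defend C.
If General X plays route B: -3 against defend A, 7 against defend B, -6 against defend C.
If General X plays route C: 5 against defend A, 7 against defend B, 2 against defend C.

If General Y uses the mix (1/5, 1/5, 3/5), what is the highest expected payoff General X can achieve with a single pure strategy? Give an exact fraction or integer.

18/5

route A: (0)·(1/5) + (2)·(1/5) + (0)·(3/5) = 2/5.
route B: (-3)·(1/5) + (7)·(1/5) + (-6)·(3/5) = -14/5.
route C: (5)·(1/5) + (7)·(1/5) + (2)·(3/5) = 18/5.
The best pure response is route C with expected payoff 18/5.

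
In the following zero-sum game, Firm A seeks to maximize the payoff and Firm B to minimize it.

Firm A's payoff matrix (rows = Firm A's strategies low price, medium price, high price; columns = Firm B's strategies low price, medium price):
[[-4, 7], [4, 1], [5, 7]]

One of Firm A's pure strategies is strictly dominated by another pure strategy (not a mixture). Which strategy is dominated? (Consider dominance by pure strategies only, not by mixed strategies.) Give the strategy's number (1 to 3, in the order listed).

Compare medium price with high price: 5 > 4, 7 > 1.
So high price strictly dominates medium price for Firm A; medium price is strictly dominated.

2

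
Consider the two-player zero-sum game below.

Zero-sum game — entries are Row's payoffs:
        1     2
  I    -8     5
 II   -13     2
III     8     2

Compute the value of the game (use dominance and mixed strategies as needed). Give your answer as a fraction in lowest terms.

56/19

Row II is strictly dominated by row I, so Row never plays it.
The remaining 2×2 game on (I, III) × (1, 2) has no saddle point. Let Row play I with probability p; indifference gives −8p + 8(1−p) = 5p + 2(1−p), so p = 6/19.
Similarly Column's optimal q on 1 is 3/19, and the value is -8·(3/19) + (5)·(16/19) = 56/19.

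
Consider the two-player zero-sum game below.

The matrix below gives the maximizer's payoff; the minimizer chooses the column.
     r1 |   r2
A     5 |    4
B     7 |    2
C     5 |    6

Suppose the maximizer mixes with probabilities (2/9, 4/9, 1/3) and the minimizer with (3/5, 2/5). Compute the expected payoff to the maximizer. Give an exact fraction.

227/45

Against (3/5, 2/5), each row's expected payoff is A: 23/5; B: 5; C: 27/5.
Taking the (2/9, 4/9, 1/3)-weighted average: (2/9)·(23/5) + (4/9)·(5) + (1/3)·(27/5) = 227/45.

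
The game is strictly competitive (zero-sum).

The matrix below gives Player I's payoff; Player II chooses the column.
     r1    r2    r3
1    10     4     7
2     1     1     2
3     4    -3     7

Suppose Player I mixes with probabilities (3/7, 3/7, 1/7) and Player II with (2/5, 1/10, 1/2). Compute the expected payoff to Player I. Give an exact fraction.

33/7

Against (2/5, 1/10, 1/2), each row's expected payoff is 1: 79/10; 2: 3/2; 3: 24/5.
Taking the (3/7, 3/7, 1/7)-weighted average: (3/7)·(79/10) + (3/7)·(3/2) + (1/7)·(24/5) = 33/7.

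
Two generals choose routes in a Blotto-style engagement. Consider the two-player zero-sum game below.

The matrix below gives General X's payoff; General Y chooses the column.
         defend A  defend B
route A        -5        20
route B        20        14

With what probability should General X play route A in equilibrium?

6/31

Row minima are -5 and 14, so General X's maximin is 14; column maxima are 20 and 20, so General Y's minimax is 20. These differ, so the equilibrium is in mixed strategies.
Let General X play route A with probability p. General Y is indifferent when −5p + 20(1−p) = 20p + 14(1−p), giving p = 6/31.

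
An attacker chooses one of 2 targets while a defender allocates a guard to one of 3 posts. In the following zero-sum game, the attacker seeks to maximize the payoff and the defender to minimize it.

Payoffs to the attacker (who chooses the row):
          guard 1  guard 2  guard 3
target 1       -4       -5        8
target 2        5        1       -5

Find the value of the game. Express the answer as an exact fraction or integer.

-17/19

Column guard 1 is strictly dominated by guard 2 for the defender (it gives the attacker more in every row).
The remaining 2×2 game on (target 1, target 2) × (guard 2, guard 3) has no saddle point. Let the attacker play target 1 with probability p; indifference gives −5p + (1−p) = 8p − 5(1−p), so p = 6/19.
Similarly the defender's optimal q on guard 2 is 13/19, and the value is -5·(13/19) + (8)·(6/19) = -17/19.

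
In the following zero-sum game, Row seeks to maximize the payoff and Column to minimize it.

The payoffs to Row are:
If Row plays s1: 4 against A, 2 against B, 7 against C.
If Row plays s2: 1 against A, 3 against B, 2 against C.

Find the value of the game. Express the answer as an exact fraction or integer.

Column C is strictly dominated by A for Column (it gives Row more in every row).
The remaining 2×2 game on (s1, s2) × (A, B) has no saddle point. Let Row play s1 with probability p; indifference gives 4p + (1−p) = 2p + 3(1−p), so p = 1/2.
Similarly Column's optimal q on A is 1/4, and the value is 4·(1/4) + (2)·(3/4) = 5/2.

5/2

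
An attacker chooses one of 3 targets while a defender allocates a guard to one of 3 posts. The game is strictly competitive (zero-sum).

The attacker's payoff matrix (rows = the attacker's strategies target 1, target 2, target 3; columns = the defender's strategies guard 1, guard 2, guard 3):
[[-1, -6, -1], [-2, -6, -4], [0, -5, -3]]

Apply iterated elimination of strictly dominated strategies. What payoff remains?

Row target 2 is strictly dominated by row target 3 (0>-2, -5>-6, -3>-4); eliminate target 2.
Column guard 1 is strictly dominated by guard 2 for the defender (-6<-1, -5<0); eliminate guard 1.
Column guard 3 is strictly dominated by guard 2 for the defender (-6<-1, -5<-3); eliminate guard 3.
Row target 1 is strictly dominated by row target 3 (-5>-6); eliminate target 1.
Only (target 3, guard 2) remains, with payoff -5.

-5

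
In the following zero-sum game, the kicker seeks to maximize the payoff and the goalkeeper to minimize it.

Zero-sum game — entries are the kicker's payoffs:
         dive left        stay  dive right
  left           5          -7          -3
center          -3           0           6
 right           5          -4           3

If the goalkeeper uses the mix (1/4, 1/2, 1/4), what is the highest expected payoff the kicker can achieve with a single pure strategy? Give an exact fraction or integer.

left: (5)·(1/4) + (-7)·(1/2) + (-3)·(1/4) = -3.
center: (-3)·(1/4) + (0)·(1/2) + (6)·(1/4) = 3/4.
right: (5)·(1/4) + (-4)·(1/2) + (3)·(1/4) = 0.
The best pure response is center with expected payoff 3/4.

3/4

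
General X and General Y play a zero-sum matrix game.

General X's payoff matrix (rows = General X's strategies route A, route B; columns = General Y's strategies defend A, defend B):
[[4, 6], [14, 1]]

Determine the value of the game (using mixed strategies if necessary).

16/3

Row minima are 4 and 1, so General X's maximin is 4; column maxima are 14 and 6, so General Y's minimax is 6. These differ, so the equilibrium is in mixed strategies.
Let General X play route A with probability p. General Y is indifferent when 4p + 14(1−p) = 6p + (1−p), giving p = 13/15.
Let General Y play defend A with probability q. General X is indifferent when 4q + 6(1−q) = 14q + (1−q), giving q = 1/3.
The value is 4·(1/3) + (6)·(2/3) = 16/3.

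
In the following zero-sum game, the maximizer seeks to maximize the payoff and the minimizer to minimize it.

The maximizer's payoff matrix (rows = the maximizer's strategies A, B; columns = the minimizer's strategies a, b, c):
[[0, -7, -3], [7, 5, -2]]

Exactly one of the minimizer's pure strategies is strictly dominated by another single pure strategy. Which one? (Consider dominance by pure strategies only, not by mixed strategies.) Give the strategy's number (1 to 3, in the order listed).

1

The minimizer prefers columns that give the maximizer less. Compare a with b: -7 < 0, 5 < 7.
So b strictly dominates a for the minimizer; a is strictly dominated.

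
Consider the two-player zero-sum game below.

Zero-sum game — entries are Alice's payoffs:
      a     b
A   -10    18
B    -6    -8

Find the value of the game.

Row minima are -10 and -8, so Alice's maximin is -8; column maxima are -6 and 18, so Bob's minimax is -6. These differ, so the equilibrium is in mixed strategies.
Let Alice play A with probability p. Bob is indifferent when −10p − 6(1−p) = 18p − 8(1−p), giving p = 1/15.
Let Bob play a with probability q. Alice is indifferent when −10q + 18(1−q) = −6q − 8(1−q), giving q = 13/15.
The value is -10·(13/15) + (18)·(2/15) = -94/15.

-94/15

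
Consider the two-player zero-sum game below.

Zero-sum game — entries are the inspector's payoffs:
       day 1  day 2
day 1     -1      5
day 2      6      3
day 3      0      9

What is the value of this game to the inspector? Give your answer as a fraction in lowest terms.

9/2

Row day 1 is strictly dominated by row day 3, so the inspector never plays it.
The remaining 2×2 game on (day 2, day 3) × (day 1, day 2) has no saddle point. Let the inspector play day 2 with probability p; indifference gives 6p = 3p + 9(1−p), so p = 3/4.
Similarly the inspectee's optimal q on day 1 is 1/2, and the value is 6·(1/2) + (3)·(1/2) = 9/2.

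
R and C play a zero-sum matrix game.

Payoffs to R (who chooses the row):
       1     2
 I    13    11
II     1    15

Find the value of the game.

23/2

Row minima are 11 and 1, so R's maximin is 11; column maxima are 13 and 15, so C's minimax is 13. These differ, so the equilibrium is in mixed strategies.
Let R play I with probability p. C is indifferent when 13p + (1−p) = 11p + 15(1−p), giving p = 7/8.
Let C play 1 with probability q. R is indifferent when 13q + 11(1−q) = q + 15(1−q), giving q = 1/4.
The value is 13·(1/4) + (11)·(3/4) = 23/2.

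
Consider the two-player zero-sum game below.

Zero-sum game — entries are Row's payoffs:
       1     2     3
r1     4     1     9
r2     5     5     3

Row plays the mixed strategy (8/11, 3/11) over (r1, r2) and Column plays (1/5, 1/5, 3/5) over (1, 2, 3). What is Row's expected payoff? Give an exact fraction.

313/55

Against (1/5, 1/5, 3/5), each row's expected payoff is r1: 32/5; r2: 19/5.
Taking the (8/11, 3/11)-weighted average: (8/11)·(32/5) + (3/11)·(19/5) = 313/55.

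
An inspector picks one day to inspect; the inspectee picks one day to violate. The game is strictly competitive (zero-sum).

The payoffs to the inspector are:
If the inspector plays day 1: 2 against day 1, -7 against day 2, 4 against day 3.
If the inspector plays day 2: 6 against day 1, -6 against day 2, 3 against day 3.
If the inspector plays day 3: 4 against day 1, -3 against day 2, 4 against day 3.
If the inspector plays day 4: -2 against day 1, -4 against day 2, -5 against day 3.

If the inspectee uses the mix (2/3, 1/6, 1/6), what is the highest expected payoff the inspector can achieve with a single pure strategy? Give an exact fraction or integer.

day 1: (2)·(2/3) + (-7)·(1/6) + (4)·(1/6) = 5/6.
day 2: (6)·(2/3) + (-6)·(1/6) + (3)·(1/6) = 7/2.
day 3: (4)·(2/3) + (-3)·(1/6) + (4)·(1/6) = 17/6.
day 4: (-2)·(2/3) + (-4)·(1/6) + (-5)·(1/6) = -17/6.
The best pure response is day 2 with expected payoff 7/2.

7/2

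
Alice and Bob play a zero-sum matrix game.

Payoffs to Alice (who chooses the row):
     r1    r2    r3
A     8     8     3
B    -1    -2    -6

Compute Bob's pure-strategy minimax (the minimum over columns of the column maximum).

The worst case (largest entry) in each column is r1: 8, r2: 8, r3: 3.
The best (smallest) of these is 3.

3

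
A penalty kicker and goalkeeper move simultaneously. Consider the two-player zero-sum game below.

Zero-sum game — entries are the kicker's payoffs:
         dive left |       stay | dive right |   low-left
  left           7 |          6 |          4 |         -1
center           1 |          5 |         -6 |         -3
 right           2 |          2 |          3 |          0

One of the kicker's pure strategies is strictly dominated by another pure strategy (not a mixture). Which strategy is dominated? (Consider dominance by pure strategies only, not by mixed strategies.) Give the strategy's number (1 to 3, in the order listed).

Compare center with left: 7 > 1, 6 > 5, 4 > -6, -1 > -3.
So left strictly dominates center for the kicker; center is strictly dominated.

2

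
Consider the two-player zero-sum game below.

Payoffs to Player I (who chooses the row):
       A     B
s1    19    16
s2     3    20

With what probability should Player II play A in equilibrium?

Row minima are 16 and 3, so Player I's maximin is 16; column maxima are 19 and 20, so Player II's minimax is 19. These differ, so the equilibrium is in mixed strategies.
Let Player II play A with probability q. Player I is indifferent when 19q + 16(1−q) = 3q + 20(1−q), giving q = 1/5.

1/5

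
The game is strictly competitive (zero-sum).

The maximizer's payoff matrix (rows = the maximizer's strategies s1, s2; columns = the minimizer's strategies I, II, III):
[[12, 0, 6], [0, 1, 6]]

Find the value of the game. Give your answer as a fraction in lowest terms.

12/13

Column III is strictly dominated by II for the minimizer (it gives the maximizer more in every row).
The remaining 2×2 game on (s1, s2) × (I, II) has no saddle point. Let the maximizer play s1 with probability p; indifference gives 12p = (1−p), so p = 1/13.
Similarly the minimizer's optimal q on I is 1/13, and the value is 12·(1/13) + (0)·(12/13) = 12/13.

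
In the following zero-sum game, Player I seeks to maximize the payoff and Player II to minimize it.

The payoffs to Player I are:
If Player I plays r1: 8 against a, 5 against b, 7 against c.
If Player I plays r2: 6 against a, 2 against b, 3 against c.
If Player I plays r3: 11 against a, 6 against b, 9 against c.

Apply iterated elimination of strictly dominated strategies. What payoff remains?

Column c is strictly dominated by b for Player II (5<7, 2<3, 6<9); eliminate c.
Row r1 is strictly dominated by row r3 (11>8, 6>5); eliminate r1.
Column a is strictly dominated by b for Player II (2<6, 6<11); eliminate a.
Row r2 is strictly dominated by row r3 (6>2); eliminate r2.
Only (r3, b) remains, with payoff 6.

6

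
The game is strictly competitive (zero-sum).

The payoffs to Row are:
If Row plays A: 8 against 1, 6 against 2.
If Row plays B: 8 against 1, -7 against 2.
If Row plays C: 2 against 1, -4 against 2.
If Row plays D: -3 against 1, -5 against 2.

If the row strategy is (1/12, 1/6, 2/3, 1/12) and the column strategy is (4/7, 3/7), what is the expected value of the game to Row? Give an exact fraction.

Against (4/7, 3/7), each row's expected payoff is A: 50/7; B: 11/7; C: -4/7; D: -27/7.
Taking the (1/12, 1/6, 2/3, 1/12)-weighted average: (1/12)·(50/7) + (1/6)·(11/7) + (2/3)·(-4/7) + (1/12)·(-27/7) = 13/84.

13/84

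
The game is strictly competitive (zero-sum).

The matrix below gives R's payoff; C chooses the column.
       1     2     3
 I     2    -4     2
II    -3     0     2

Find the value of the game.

Column 3 is strictly dominated by 2 for C (it gives R more in every row).
The remaining 2×2 game on (I, II) × (1, 2) has no saddle point. Let R play I with probability p; indifference gives 2p − 3(1−p) = −4p, so p = 1/3.
Similarly C's optimal q on 1 is 4/9, and the value is 2·(4/9) + (-4)·(5/9) = -4/3.

-4/3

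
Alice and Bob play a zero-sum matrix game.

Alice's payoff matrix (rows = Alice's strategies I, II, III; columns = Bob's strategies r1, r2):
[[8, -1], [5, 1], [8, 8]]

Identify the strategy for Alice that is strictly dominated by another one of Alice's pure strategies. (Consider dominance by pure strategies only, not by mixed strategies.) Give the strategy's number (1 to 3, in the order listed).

Compare II with III: 8 > 5, 8 > 1.
So III strictly dominates II for Alice; II is strictly dominated.

2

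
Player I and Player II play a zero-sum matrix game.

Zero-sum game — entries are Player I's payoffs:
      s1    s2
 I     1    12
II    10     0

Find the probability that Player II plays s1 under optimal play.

4/7

Row minima are 1 and 0, so Player I's maximin is 1; column maxima are 10 and 12, so Player II's minimax is 10. These differ, so the equilibrium is in mixed strategies.
Let Player II play s1 with probability q. Player I is indifferent when q + 12(1−q) = 10q, giving q = 4/7.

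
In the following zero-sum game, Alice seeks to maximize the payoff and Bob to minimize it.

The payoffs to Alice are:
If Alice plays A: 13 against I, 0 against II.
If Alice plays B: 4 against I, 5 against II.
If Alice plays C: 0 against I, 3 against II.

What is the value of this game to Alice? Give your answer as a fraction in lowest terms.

Row C is strictly dominated by row B, so Alice never plays it.
The remaining 2×2 game on (A, B) × (I, II) has no saddle point. Let Alice play A with probability p; indifference gives 13p + 4(1−p) = 5(1−p), so p = 1/14.
Similarly Bob's optimal q on I is 5/14, and the value is 13·(5/14) + (0)·(9/14) = 65/14.

65/14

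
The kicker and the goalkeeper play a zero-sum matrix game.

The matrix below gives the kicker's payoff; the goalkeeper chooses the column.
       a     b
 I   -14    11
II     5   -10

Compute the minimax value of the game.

-17/8

Row minima are -14 and -10, so the kicker's maximin is -10; column maxima are 5 and 11, so the goalkeeper's minimax is 5. These differ, so the equilibrium is in mixed strategies.
Let the kicker play I with probability p. The goalkeeper is indifferent when −14p + 5(1−p) = 11p − 10(1−p), giving p = 3/8.
Let the goalkeeper play a with probability q. The kicker is indifferent when −14q + 11(1−q) = 5q − 10(1−q), giving q = 21/40.
The value is -14·(21/40) + (11)·(19/40) = -17/8.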